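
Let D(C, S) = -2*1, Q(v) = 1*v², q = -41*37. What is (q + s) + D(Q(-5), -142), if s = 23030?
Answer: 21511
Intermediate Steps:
q = -1517
Q(v) = v²
D(C, S) = -2
(q + s) + D(Q(-5), -142) = (-1517 + 23030) - 2 = 21513 - 2 = 21511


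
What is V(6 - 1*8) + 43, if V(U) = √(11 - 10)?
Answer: 44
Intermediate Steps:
V(U) = 1 (V(U) = √1 = 1)
V(6 - 1*8) + 43 = 1 + 43 = 44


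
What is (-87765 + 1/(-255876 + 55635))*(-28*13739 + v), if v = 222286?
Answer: 2854147626746596/200241 ≈ 1.4254e+10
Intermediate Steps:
(-87765 + 1/(-255876 + 55635))*(-28*13739 + v) = (-87765 + 1/(-255876 + 55635))*(-28*13739 + 222286) = (-87765 + 1/(-200241))*(-384692 + 222286) = (-87765 - 1/200241)*(-162406) = -17574151366/200241*(-162406) = 2854147626746596/200241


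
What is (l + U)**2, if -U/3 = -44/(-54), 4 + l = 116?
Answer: 972196/81 ≈ 12002.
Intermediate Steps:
l = 112 (l = -4 + 116 = 112)
U = -22/9 (U = -(-132)/(-54) = -(-132)*(-1)/54 = -3*22/27 = -22/9 ≈ -2.4444)
(l + U)**2 = (112 - 22/9)**2 = (986/9)**2 = 972196/81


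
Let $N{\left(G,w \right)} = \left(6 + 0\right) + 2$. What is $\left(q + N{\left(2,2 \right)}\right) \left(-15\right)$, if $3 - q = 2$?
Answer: $-135$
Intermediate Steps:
$N{\left(G,w \right)} = 8$ ($N{\left(G,w \right)} = 6 + 2 = 8$)
$q = 1$ ($q = 3 - 2 = 1$)
$\left(q + N{\left(2,2 \right)}\right) \left(-15\right) = \left(1 + 8\right) \left(-15\right) = 9 \left(-15\right) = -135$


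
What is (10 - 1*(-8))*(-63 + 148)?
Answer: 1530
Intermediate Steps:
(10 - 1*(-8))*(-63 + 148) = (10 + 8)*85 = 18*85 = 1530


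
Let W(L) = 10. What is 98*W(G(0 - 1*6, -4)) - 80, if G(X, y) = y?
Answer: 900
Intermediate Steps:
98*W(G(0 - 1*6, -4)) - 80 = 98*10 - 80 = 980 - 80 = 900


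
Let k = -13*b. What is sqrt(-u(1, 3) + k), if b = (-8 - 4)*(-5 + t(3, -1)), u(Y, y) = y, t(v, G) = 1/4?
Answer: 2*I*sqrt(186) ≈ 27.276*I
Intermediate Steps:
t(v, G) = 1/4 (t(v, G) = 1*(1/4) = 1/4)
b = 57 (b = (-8 - 4)*(-5 + 1/4) = -12*(-19/4) = 57)
k = -741 (k = -13*57 = -741)
sqrt(-u(1, 3) + k) = sqrt(-1*3 - 741) = sqrt(-3 - 741) = sqrt(-744) = 2*I*sqrt(186)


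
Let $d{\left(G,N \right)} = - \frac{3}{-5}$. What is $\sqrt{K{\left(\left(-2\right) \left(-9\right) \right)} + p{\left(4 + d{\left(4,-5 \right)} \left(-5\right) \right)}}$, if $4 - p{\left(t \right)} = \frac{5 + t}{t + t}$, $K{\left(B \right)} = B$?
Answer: $\sqrt{19} \approx 4.3589$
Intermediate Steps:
$d{\left(G,N \right)} = \frac{3}{5}$ ($d{\left(G,N \right)} = \left(-3\right) \left(- \frac{1}{5}\right) = \frac{3}{5}$)
$p{\left(t \right)} = 4 - \frac{5 + t}{2 t}$ ($p{\left(t \right)} = 4 - \frac{5 + t}{t + t} = 4 - \frac{5 + t}{2 t}$)
$\sqrt{K{\left(\left(-2\right) \left(-9\right) \right)} + p{\left(4 + d{\left(4,-5 \right)} \left(-5\right) \right)}} = \sqrt{\left(-2\right) \left(-9\right) + \frac{-5 + 7 \left(4 + \frac{3}{5} \left(-5\right)\right)}{2 \left(4 + \frac{3}{5} \left(-5\right)\right)}} = \sqrt{18 + \frac{-5 + 7 \left(4 - 3\right)}{2 \left(4 - 3\right)}} = \sqrt{18 + \frac{-5 + 7 \cdot 1}{2 \cdot 1}} = \sqrt{18 + \frac{1}{2} \cdot 1 \left(-5 + 7\right)} = \sqrt{18 + \frac{1}{2} \cdot 1 \cdot 2} = \sqrt{18 + 1} = \sqrt{19}$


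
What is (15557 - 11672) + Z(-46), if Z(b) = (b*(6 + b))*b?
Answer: -80755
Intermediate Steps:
Z(b) = b²*(6 + b)
(15557 - 11672) + Z(-46) = (15557 - 11672) + (-46)²*(6 - 46) = 3885 + 2116*(-40) = 3885 - 84640 = -80755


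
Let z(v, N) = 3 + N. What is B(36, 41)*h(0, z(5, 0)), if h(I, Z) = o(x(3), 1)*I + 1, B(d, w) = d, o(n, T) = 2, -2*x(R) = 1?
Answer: 36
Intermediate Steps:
x(R) = -½ (x(R) = -½*1 = -½)
h(I, Z) = 1 + 2*I (h(I, Z) = 2*I + 1 = 1 + 2*I)
B(36, 41)*h(0, z(5, 0)) = 36*(1 + 2*0) = 36*(1 + 0) = 36*1 = 36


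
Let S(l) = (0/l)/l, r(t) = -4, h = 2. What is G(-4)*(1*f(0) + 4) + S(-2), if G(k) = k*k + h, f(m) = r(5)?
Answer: 0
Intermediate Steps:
f(m) = -4
S(l) = 0 (S(l) = 0/l = 0)
G(k) = 2 + k² (G(k) = k*k + 2 = k² + 2 = 2 + k²)
G(-4)*(1*f(0) + 4) + S(-2) = (2 + (-4)²)*(1*(-4) + 4) + 0 = (2 + 16)*(-4 + 4) + 0 = 18*0 + 0 = 0 + 0 = 0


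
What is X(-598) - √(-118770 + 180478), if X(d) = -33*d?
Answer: 19734 - 2*√15427 ≈ 19486.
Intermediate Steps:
X(-598) - √(-118770 + 180478) = -33*(-598) - √(-118770 + 180478) = 19734 - √61708 = 19734 - 2*√15427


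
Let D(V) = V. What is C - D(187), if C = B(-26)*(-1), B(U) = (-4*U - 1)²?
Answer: -10796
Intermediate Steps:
B(U) = (-1 - 4*U)²
C = -10609 (C = (1 + 4*(-26))²*(-1) = (1 - 104)²*(-1) = (-103)²*(-1) = 10609*(-1) = -10609)
C - D(187) = -10609 - 1*187 = -10609 - 187 = -10796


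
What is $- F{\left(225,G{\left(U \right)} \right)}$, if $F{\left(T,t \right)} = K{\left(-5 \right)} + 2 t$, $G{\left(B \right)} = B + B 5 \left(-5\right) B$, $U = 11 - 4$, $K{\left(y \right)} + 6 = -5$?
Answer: $2447$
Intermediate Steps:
$K{\left(y \right)} = -11$ ($K{\left(y \right)} = -6 - 5 = -11$)
$U = 7$
$G{\left(B \right)} = B - 25 B^{2}$ ($G{\left(B \right)} = B + 5 B \left(-5\right) B = B + - 25 B B = B - 25 B^{2}$)
$F{\left(T,t \right)} = -11 + 2 t$
$- F{\left(225,G{\left(U \right)} \right)} = - (-11 + 2 \cdot 7 \left(1 - 175\right)) = - (-11 + 2 \cdot 7 \left(-174\right)) = - (-11 + 2 \left(-1218\right)) = - (-11 - 2436) = \left(-1\right) \left(-2447\right) = 2447$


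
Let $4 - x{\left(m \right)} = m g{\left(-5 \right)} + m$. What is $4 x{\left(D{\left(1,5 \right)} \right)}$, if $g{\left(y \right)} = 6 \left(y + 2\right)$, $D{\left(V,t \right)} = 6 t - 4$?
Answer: $1784$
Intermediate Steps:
$D{\left(V,t \right)} = -4 + 6 t$
$g{\left(y \right)} = 12 + 6 y$ ($g{\left(y \right)} = 6 \left(2 + y\right) = 12 + 6 y$)
$x{\left(m \right)} = 4 + 17 m$ ($x{\left(m \right)} = 4 - \left(m \left(12 + 6 \left(-5\right)\right) + m\right) = 4 - \left(m \left(12 - 30\right) + m\right) = 4 - \left(m \left(-18\right) + m\right) = 4 - \left(- 18 m + m\right) = 4 - - 17 m = 4 + 17 m$)
$4 x{\left(D{\left(1,5 \right)} \right)} = 4 \left(4 + 17 \left(-4 + 6 \cdot 5\right)\right) = 4 \left(4 + 17 \left(-4 + 30\right)\right) = 4 \left(4 + 17 \cdot 26\right) = 4 \left(4 + 442\right) = 4 \cdot 446 = 1784$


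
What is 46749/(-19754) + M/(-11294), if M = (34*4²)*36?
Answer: -457422771/111550838 ≈ -4.1006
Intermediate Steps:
M = 19584 (M = (34*16)*36 = 544*36 = 19584)
46749/(-19754) + M/(-11294) = 46749/(-19754) + 19584/(-11294) = 46749*(-1/19754) + 19584*(-1/11294) = -46749/19754 - 9792/5647 = -457422771/111550838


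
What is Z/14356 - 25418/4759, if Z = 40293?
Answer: -4679633/1846492 ≈ -2.5343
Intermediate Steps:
Z/14356 - 25418/4759 = 40293/14356 - 25418/4759 = 40293*(1/14356) - 25418*1/4759 = 1089/388 - 25418/4759 = -4679633/1846492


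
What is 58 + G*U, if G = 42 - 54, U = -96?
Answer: 1210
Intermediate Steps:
G = -12
58 + G*U = 58 - 12*(-96) = 58 + 1152 = 1210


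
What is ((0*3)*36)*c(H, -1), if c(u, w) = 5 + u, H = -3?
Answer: 0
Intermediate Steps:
((0*3)*36)*c(H, -1) = ((0*3)*36)*(5 - 3) = (0*36)*2 = 0*2 = 0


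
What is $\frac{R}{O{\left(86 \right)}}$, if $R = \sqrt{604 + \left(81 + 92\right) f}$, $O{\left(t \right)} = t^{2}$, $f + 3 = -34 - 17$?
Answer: $\frac{i \sqrt{8738}}{7396} \approx 0.012639 i$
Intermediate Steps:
$f = -54$ ($f = -3 - 51 = -54$)
$R = i \sqrt{8738}$ ($R = \sqrt{604 + \left(81 + 92\right) \left(-54\right)} = \sqrt{604 + 173 \left(-54\right)} = \sqrt{604 - 9342} = \sqrt{-8738} = i \sqrt{8738} \approx 93.477 i$)
$\frac{R}{O{\left(86 \right)}} = \frac{i \sqrt{8738}}{86^{2}} = \frac{i \sqrt{8738}}{7396}$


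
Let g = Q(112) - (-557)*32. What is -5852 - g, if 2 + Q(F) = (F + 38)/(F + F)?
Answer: -2651563/112 ≈ -23675.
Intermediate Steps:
Q(F) = -2 + (38 + F)/(2*F) (Q(F) = -2 + (F + 38)/(F + F) = -2 + (38 + F)/((2*F)) = -2 + (38 + F)*(1/(2*F)) = -2 + (38 + F)/(2*F))
g = 1996139/112 (g = (-3/2 + 19/112) - (-557)*32 = (-3/2 + 19*(1/112)) - 1*(-17824) = (-3/2 + 19/112) + 17824 = -149/112 + 17824 = 1996139/112 ≈ 17823.)
-5852 - g = -5852 - 1*1996139/112 = -5852 - 1996139/112 = -2651563/112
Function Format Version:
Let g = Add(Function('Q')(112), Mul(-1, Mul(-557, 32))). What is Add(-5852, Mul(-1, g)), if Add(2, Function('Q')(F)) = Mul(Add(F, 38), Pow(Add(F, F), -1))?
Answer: Rational(-2651563, 112) ≈ -23675.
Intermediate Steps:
Function('Q')(F) = Add(-2, Mul(Rational(1, 2), Pow(F, -1), Add(38, F))) (Function('Q')(F) = Add(-2, Mul(Add(F, 38), Pow(Add(F, F), -1))) = Add(-2, Mul(Add(38, F), Pow(Mul(2, F), -1))) = Add(-2, Mul(Add(38, F), Mul(Rational(1, 2), Pow(F, -1)))) = Add(-2, Mul(Rational(1, 2), Pow(F, -1), Add(38, F))))
g = Rational(1996139, 112) (g = Add(Add(Rational(-3, 2), Mul(19, Pow(112, -1))), Mul(-1, Mul(-557, 32))) = Add(Add(Rational(-3, 2), Mul(19, Rational(1, 112))), Mul(-1, -17824)) = Add(Add(Rational(-3, 2), Rational(19, 112)), 17824) = Add(Rational(-149, 112), 17824) = Rational(1996139, 112) ≈ 17823.)
Add(-5852, Mul(-1, g)) = Add(-5852, Mul(-1, Rational(1996139, 112))) = Add(-5852, Rational(-1996139, 112)) = Rational(-2651563, 112)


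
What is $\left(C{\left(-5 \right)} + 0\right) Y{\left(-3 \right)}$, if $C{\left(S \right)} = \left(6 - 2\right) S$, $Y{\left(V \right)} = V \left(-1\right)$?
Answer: $-60$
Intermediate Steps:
$Y{\left(V \right)} = - V$
$C{\left(S \right)} = 4 S$
$\left(C{\left(-5 \right)} + 0\right) Y{\left(-3 \right)} = \left(4 \left(-5\right) + 0\right) \left(\left(-1\right) \left(-3\right)\right) = \left(-20 + 0\right) 3 = \left(-20\right) 3 = -60$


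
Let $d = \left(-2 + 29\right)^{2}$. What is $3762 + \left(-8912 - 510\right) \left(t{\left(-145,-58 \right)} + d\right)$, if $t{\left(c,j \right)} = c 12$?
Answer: $9529404$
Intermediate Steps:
$t{\left(c,j \right)} = 12 c$
$d = 729$ ($d = 27^{2} = 729$)
$3762 + \left(-8912 - 510\right) \left(t{\left(-145,-58 \right)} + d\right) = 3762 + \left(-8912 - 510\right) \left(12 \left(-145\right) + 729\right) = 3762 - 9422 \left(-1740 + 729\right) = 3762 - -9525642 = 3762 + 9525642 = 9529404$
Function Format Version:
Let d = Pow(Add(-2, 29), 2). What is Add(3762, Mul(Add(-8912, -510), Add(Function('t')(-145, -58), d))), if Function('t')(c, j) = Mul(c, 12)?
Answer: 9529404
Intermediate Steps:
Function('t')(c, j) = Mul(12, c)
d = 729 (d = Pow(27, 2) = 729)
Add(3762, Mul(Add(-8912, -510), Add(Function('t')(-145, -58), d))) = Add(3762, Mul(Add(-8912, -510), Add(Mul(12, -145), 729))) = Add(3762, Mul(-9422, Add(-1740, 729))) = Add(3762, Mul(-9422, -1011)) = Add(3762, 9525642) = 9529404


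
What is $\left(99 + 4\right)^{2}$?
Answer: $10609$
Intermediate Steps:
$\left(99 + 4\right)^{2} = 103^{2} = 10609$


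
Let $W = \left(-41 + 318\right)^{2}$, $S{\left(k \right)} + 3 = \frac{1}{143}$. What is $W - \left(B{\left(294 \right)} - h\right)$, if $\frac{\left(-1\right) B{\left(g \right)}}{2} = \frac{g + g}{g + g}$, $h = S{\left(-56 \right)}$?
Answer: $\frac{10972105}{143} \approx 76728.0$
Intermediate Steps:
$S{\left(k \right)} = - \frac{428}{143}$ ($S{\left(k \right)} = -3 + \frac{1}{143} = - \frac{428}{143}$)
$h = - \frac{428}{143} \approx -2.993$
$W = 76729$ ($W = 277^{2} = 76729$)
$B{\left(g \right)} = -2$ ($B{\left(g \right)} = - 2 \frac{g + g}{g + g} = - 2 \frac{2 g}{2 g} = - 2 \cdot 2 g \frac{1}{2 g} = \left(-2\right) 1 = -2$)
$W - \left(B{\left(294 \right)} - h\right) = 76729 - \left(-2 - - \frac{428}{143}\right) = 76729 - \left(-2 + \frac{428}{143}\right) = 76729 - \frac{142}{143} = \frac{10972105}{143}$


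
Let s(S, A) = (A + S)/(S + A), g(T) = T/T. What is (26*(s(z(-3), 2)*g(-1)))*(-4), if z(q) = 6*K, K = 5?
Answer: -104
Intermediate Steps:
g(T) = 1
z(q) = 30 (z(q) = 6*5 = 30)
s(S, A) = 1 (s(S, A) = (A + S)/(A + S) = 1)
(26*(s(z(-3), 2)*g(-1)))*(-4) = (26*(1*1))*(-4) = (26*1)*(-4) = 26*(-4) = -104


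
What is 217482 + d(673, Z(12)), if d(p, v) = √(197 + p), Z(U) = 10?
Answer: 217482 + √870 ≈ 2.1751e+5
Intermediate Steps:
217482 + d(673, Z(12)) = 217482 + √(197 + 673) = 217482 + √870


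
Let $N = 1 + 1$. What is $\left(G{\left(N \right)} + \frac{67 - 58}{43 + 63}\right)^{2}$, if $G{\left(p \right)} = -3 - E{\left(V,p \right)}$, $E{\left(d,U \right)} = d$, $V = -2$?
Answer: $\frac{9409}{11236} \approx 0.8374$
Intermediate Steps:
$N = 2$
$G{\left(p \right)} = -1$ ($G{\left(p \right)} = -3 - -2 = -3 + 2 = -1$)
$\left(G{\left(N \right)} + \frac{67 - 58}{43 + 63}\right)^{2} = \left(-1 + \frac{67 - 58}{43 + 63}\right)^{2} = \left(-1 + \frac{9}{106}\right)^{2} = \left(- \frac{97}{106}\right)^{2} = \frac{9409}{11236}$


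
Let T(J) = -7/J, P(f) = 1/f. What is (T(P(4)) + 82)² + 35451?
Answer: 38367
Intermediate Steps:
(T(P(4)) + 82)² + 35451 = (-7/(1/4) + 82)² + 35451 = (-7/¼ + 82)² + 35451 = (-7*4 + 82)² + 35451 = (-28 + 82)² + 35451 = 54² + 35451 = 2916 + 35451 = 38367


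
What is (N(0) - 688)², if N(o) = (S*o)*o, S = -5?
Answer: 473344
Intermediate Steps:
N(o) = -5*o² (N(o) = (-5*o)*o = -5*o²)
(N(0) - 688)² = (-5*0² - 688)² = (-5*0 - 688)² = (0 - 688)² = (-688)² = 473344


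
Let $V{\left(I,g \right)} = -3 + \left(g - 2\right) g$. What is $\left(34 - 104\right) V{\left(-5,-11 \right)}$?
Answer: $-9800$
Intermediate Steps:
$V{\left(I,g \right)} = -3 + g \left(-2 + g\right)$ ($V{\left(I,g \right)} = -3 + \left(-2 + g\right) g = -3 + g \left(-2 + g\right)$)
$\left(34 - 104\right) V{\left(-5,-11 \right)} = \left(34 - 104\right) \left(-3 + \left(-11\right)^{2} - -22\right) = - 70 \left(-3 + 121 + 22\right) = \left(-70\right) 140 = -9800$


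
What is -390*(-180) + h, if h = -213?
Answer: 69987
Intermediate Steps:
-390*(-180) + h = -390*(-180) - 213 = 70200 - 213 = 69987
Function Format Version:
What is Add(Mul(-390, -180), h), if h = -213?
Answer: 69987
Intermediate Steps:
Add(Mul(-390, -180), h) = Add(Mul(-390, -180), -213) = Add(70200, -213) = 69987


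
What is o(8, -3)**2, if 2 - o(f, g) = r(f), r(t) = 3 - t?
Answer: 49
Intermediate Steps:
o(f, g) = -1 + f (o(f, g) = 2 - (3 - f) = 2 + (-3 + f) = -1 + f)
o(8, -3)**2 = (-1 + 8)**2 = 7**2 = 49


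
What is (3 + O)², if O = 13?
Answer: 256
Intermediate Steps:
(3 + O)² = (3 + 13)² = 16² = 256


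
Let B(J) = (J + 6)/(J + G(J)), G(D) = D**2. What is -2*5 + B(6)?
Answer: -68/7 ≈ -9.7143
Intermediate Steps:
B(J) = (6 + J)/(J + J**2) (B(J) = (J + 6)/(J + J**2) = (6 + J)/(J + J**2))
-2*5 + B(6) = -2*5 + (6 + 6)/(6*(1 + 6)) = -10 + (1/6)*12/7 = -10 + (1/6)*(1/7)*12 = -10 + 2/7 = -68/7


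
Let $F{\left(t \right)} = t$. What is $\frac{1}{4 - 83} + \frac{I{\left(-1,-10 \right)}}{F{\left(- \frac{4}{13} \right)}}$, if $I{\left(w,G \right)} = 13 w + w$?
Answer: $\frac{7187}{158} \approx 45.487$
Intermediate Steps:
$I{\left(w,G \right)} = 14 w$
$\frac{1}{4 - 83} + \frac{I{\left(-1,-10 \right)}}{F{\left(- \frac{4}{13} \right)}} = \frac{1}{4 - 83} + \frac{14 \left(-1\right)}{\left(-4\right) \frac{1}{13}} = \frac{1}{-79} - \frac{14}{\left(-4\right) \frac{1}{13}} = - \frac{1}{79} - \frac{14}{- \frac{4}{13}} = - \frac{1}{79} - - \frac{91}{2} = - \frac{1}{79} + \frac{91}{2} = \frac{7187}{158}$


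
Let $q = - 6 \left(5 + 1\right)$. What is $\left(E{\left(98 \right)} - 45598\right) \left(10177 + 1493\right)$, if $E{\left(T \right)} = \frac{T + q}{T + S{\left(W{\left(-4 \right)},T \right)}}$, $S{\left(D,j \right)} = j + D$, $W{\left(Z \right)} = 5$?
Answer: $- \frac{35652379040}{67} \approx -5.3213 \cdot 10^{8}$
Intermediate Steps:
$S{\left(D,j \right)} = D + j$
$q = -36$ ($q = \left(-6\right) 6 = -36$)
$E{\left(T \right)} = \frac{-36 + T}{5 + 2 T}$ ($E{\left(T \right)} = \frac{T - 36}{T + \left(5 + T\right)} = \frac{-36 + T}{5 + 2 T}$)
$\left(E{\left(98 \right)} - 45598\right) \left(10177 + 1493\right) = \left(\frac{-36 + 98}{5 + 2 \cdot 98} - 45598\right) \left(10177 + 1493\right) = \left(\frac{1}{5 + 196} \cdot 62 - 45598\right) 11670 = \left(\frac{1}{201} \cdot 62 - 45598\right) 11670 = \left(\frac{62}{201} - 45598\right) 11670 = \left(- \frac{9165136}{201}\right) 11670 = - \frac{35652379040}{67}$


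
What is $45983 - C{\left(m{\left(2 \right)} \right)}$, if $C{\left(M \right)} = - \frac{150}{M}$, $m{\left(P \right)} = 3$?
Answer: $46033$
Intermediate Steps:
$45983 - C{\left(m{\left(2 \right)} \right)} = 45983 - - \frac{150}{3} = 45983 - \left(-150\right) \frac{1}{3} = 45983 - -50 = 45983 + 50 = 46033$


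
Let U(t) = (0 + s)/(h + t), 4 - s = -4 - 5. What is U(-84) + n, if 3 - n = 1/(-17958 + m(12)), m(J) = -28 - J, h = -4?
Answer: 2258793/791912 ≈ 2.8523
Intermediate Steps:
s = 13 (s = 4 - (-4 - 5) = 4 - 1*(-9) = 4 + 9 = 13)
n = 53995/17998 (n = 3 - 1/(-17958 + (-28 - 1*12)) = 3 - 1/(-17958 + (-28 - 12)) = 3 - 1/(-17958 - 40) = 3 - 1/(-17998) = 3 - 1*(-1/17998) = 3 + 1/17998 = 53995/17998 ≈ 3.0001)
U(t) = 13/(-4 + t) (U(t) = (0 + 13)/(-4 + t) = 13/(-4 + t))
U(-84) + n = 13/(-4 - 84) + 53995/17998 = 13/(-88) + 53995/17998 = 13*(-1/88) + 53995/17998 = -13/88 + 53995/17998 = 2258793/791912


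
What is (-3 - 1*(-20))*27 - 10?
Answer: 449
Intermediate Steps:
(-3 - 1*(-20))*27 - 10 = (-3 + 20)*27 - 10 = 17*27 - 10 = 459 - 10 = 449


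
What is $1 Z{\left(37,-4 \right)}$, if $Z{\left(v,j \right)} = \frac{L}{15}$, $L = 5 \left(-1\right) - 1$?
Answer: $- \frac{2}{5} \approx -0.4$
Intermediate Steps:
$L = -6$ ($L = -5 - 1 = -6$)
$Z{\left(v,j \right)} = - \frac{2}{5}$ ($Z{\left(v,j \right)} = - \frac{6}{15} = \left(-6\right) \frac{1}{15} = - \frac{2}{5}$)
$1 Z{\left(37,-4 \right)} = 1 \left(- \frac{2}{5}\right) = - \frac{2}{5}$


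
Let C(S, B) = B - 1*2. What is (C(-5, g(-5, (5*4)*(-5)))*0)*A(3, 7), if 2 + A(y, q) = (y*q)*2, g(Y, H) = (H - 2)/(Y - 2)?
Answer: 0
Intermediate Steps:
g(Y, H) = (-2 + H)/(-2 + Y)
C(S, B) = -2 + B (C(S, B) = B - 2 = -2 + B)
A(y, q) = -2 + 2*q*y (A(y, q) = -2 + (y*q)*2 = -2 + (q*y)*2 = -2 + 2*q*y)
(C(-5, g(-5, (5*4)*(-5)))*0)*A(3, 7) = ((-2 + (-2 + (5*4)*(-5))/(-2 - 5))*0)*(-2 + 2*7*3) = ((-2 + (-2 + 20*(-5))/(-7))*0)*(-2 + 42) = ((-2 - (-2 - 100)/7)*0)*40 = ((-2 - ⅐*(-102))*0)*40 = ((-2 + 102/7)*0)*40 = ((88/7)*0)*40 = 0*40 = 0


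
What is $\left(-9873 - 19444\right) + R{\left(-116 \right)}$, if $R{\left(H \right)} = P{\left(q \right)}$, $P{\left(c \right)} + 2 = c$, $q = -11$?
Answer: $-29330$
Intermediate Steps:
$P{\left(c \right)} = -2 + c$
$R{\left(H \right)} = -13$ ($R{\left(H \right)} = -2 - 11 = -13$)
$\left(-9873 - 19444\right) + R{\left(-116 \right)} = \left(-9873 - 19444\right) - 13 = -29317 - 13 = -29330$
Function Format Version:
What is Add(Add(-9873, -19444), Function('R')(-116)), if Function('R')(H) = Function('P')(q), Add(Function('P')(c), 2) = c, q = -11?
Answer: -29330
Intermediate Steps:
Function('P')(c) = Add(-2, c)
Function('R')(H) = -13 (Function('R')(H) = Add(-2, -11) = -13)
Add(Add(-9873, -19444), Function('R')(-116)) = Add(Add(-9873, -19444), -13) = Add(-29317, -13) = -29330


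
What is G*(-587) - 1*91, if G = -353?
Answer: 207120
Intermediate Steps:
G*(-587) - 1*91 = -353*(-587) - 1*91 = 207211 - 91 = 207120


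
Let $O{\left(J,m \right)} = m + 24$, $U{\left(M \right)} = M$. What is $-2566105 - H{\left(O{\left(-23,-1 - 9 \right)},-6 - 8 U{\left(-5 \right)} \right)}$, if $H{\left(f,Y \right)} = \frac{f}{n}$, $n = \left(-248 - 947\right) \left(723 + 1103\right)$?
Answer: $- \frac{2799710368668}{1091035} \approx -2.5661 \cdot 10^{6}$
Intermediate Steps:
$O{\left(J,m \right)} = 24 + m$
$n = -2182070$ ($n = \left(-1195\right) 1826 = -2182070$)
$H{\left(f,Y \right)} = - \frac{f}{2182070}$ ($H{\left(f,Y \right)} = \frac{f}{-2182070} = f \left(- \frac{1}{2182070}\right) = - \frac{f}{2182070}$)
$-2566105 - H{\left(O{\left(-23,-1 - 9 \right)},-6 - 8 U{\left(-5 \right)} \right)} = -2566105 - - \frac{24 - 10}{2182070} = -2566105 - \left(- \frac{1}{2182070}\right) 14 = -2566105 - - \frac{7}{1091035} = -2566105 + \frac{7}{1091035} = - \frac{2799710368668}{1091035}$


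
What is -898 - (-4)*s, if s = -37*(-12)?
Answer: 878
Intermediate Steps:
s = 444
-898 - (-4)*s = -898 - (-4)*444 = -898 - 1*(-1776) = -898 + 1776 = 878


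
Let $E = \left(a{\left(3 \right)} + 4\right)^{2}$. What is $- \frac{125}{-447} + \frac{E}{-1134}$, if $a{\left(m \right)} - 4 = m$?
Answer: $\frac{29221}{168966} \approx 0.17294$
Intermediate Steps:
$a{\left(m \right)} = 4 + m$
$E = 121$ ($E = \left(\left(4 + 3\right) + 4\right)^{2} = \left(7 + 4\right)^{2} = 11^{2} = 121$)
$- \frac{125}{-447} + \frac{E}{-1134} = - \frac{125}{-447} + \frac{121}{-1134} = \left(-125\right) \left(- \frac{1}{447}\right) + 121 \left(- \frac{1}{1134}\right) = \frac{125}{447} - \frac{121}{1134} = \frac{29221}{168966}$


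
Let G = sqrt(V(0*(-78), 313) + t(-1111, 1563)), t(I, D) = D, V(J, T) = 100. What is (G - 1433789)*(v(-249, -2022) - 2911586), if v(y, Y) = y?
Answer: 4174956992815 - 2911835*sqrt(1663) ≈ 4.1748e+12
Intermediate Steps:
G = sqrt(1663) (G = sqrt(100 + 1563) = sqrt(1663) ≈ 40.780)
(G - 1433789)*(v(-249, -2022) - 2911586) = (sqrt(1663) - 1433789)*(-249 - 2911586) = (-1433789 + sqrt(1663))*(-2911835) = 4174956992815 - 2911835*sqrt(1663)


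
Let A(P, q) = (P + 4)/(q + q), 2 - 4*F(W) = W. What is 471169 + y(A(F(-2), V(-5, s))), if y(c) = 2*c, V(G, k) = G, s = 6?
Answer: 471168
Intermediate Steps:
F(W) = ½ - W/4
A(P, q) = (4 + P)/(2*q) (A(P, q) = (4 + P)/((2*q)) = (4 + P)*(1/(2*q)) = (4 + P)/(2*q))
471169 + y(A(F(-2), V(-5, s))) = 471169 + 2*((½)*(4 + (½ - ¼*(-2)))/(-5)) = 471169 + 2*((½)*(-⅕)*(4 + (½ + ½))) = 471169 + 2*((½)*(-⅕)*(4 + 1)) = 471169 + 2*((½)*(-⅕)*5) = 471169 + 2*(-½) = 471169 - 1 = 471168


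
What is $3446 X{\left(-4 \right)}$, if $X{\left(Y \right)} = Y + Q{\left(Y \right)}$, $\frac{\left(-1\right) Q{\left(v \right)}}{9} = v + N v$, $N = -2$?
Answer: $-137840$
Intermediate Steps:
$Q{\left(v \right)} = 9 v$ ($Q{\left(v \right)} = - 9 \left(v - 2 v\right) = - 9 \left(- v\right) = 9 v$)
$X{\left(Y \right)} = 10 Y$ ($X{\left(Y \right)} = Y + 9 Y = 10 Y$)
$3446 X{\left(-4 \right)} = 3446 \cdot 10 \left(-4\right) = 3446 \left(-40\right) = -137840$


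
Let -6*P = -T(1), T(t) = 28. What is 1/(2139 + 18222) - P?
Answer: -95017/20361 ≈ -4.6666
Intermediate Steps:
P = 14/3 (P = -(-1)*28/6 = -1/6*(-28) = 14/3 ≈ 4.6667)
1/(2139 + 18222) - P = 1/(2139 + 18222) - 1*14/3 = 1/20361 - 14/3 = -95017/20361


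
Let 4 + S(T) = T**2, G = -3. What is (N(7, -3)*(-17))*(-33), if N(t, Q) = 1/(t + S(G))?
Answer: 187/4 ≈ 46.750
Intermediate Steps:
S(T) = -4 + T**2
N(t, Q) = 1/(5 + t) (N(t, Q) = 1/(t + (-4 + (-3)**2)) = 1/(t + (-4 + 9)) = 1/(t + 5) = 1/(5 + t))
(N(7, -3)*(-17))*(-33) = (-17/(5 + 7))*(-33) = (-17/12)*(-33) = ((1/12)*(-17))*(-33) = -17/12*(-33) = 187/4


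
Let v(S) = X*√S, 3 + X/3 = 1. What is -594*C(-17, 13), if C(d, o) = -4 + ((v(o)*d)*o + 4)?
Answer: -787644*√13 ≈ -2.8399e+6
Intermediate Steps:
X = -6 (X = -9 + 3*1 = -9 + 3 = -6)
v(S) = -6*√S
C(d, o) = -6*d*o^(3/2) (C(d, o) = -4 + (((-6*√o)*d)*o + 4) = -4 + ((-6*d*√o)*o + 4) = -4 + (-6*d*o^(3/2) + 4) = -4 + (4 - 6*d*o^(3/2)) = -6*d*o^(3/2))
-594*C(-17, 13) = -(-3564)*(-17)*13^(3/2) = -(-3564)*(-17)*13*√13 = -787644*√13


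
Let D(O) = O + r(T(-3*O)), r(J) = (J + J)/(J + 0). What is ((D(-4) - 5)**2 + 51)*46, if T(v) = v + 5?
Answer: 4600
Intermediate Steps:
T(v) = 5 + v
r(J) = 2 (r(J) = (2*J)/J = 2)
D(O) = 2 + O (D(O) = O + 2 = 2 + O)
((D(-4) - 5)**2 + 51)*46 = (((2 - 4) - 5)**2 + 51)*46 = ((-2 - 5)**2 + 51)*46 = ((-7)**2 + 51)*46 = (49 + 51)*46 = 100*46 = 4600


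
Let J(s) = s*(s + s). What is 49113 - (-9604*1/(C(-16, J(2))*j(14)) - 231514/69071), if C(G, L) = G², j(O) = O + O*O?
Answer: 6513653522393/132616320 ≈ 49117.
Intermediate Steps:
j(O) = O + O²
J(s) = 2*s² (J(s) = s*(2*s) = 2*s²)
49113 - (-9604*1/(C(-16, J(2))*j(14)) - 231514/69071) = 49113 - (-9604*1/(3584*(1 + 14)) - 231514/69071) = 49113 - (-9604/(256*(14*15)) - 231514*1/69071) = 49113 - (-9604/(256*210) - 231514/69071) = 49113 - (-9604/53760 - 231514/69071) = 49113 - (-9604*1/53760 - 231514/69071) = 49113 - (-343/1920 - 231514/69071) = 49113 - 1*(-468198233/132616320) = 49113 + 468198233/132616320 = 6513653522393/132616320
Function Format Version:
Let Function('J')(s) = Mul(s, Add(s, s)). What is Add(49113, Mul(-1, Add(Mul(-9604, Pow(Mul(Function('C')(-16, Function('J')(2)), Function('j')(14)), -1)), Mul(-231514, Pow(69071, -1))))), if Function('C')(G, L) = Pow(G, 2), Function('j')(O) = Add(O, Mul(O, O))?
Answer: Rational(6513653522393, 132616320) ≈ 49117.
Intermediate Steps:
Function('j')(O) = Add(O, Pow(O, 2))
Function('J')(s) = Mul(2, Pow(s, 2)) (Function('J')(s) = Mul(s, Mul(2, s)) = Mul(2, Pow(s, 2)))
Add(49113, Mul(-1, Add(Mul(-9604, Pow(Mul(Function('C')(-16, Function('J')(2)), Function('j')(14)), -1)), Mul(-231514, Pow(69071, -1))))) = Add(49113, Mul(-1, Add(Mul(-9604, Pow(Mul(Pow(-16, 2), Mul(14, Add(1, 14))), -1)), Mul(-231514, Pow(69071, -1))))) = Add(49113, Mul(-1, Add(Mul(-9604, Pow(Mul(256, Mul(14, 15)), -1)), Mul(-231514, Rational(1, 69071))))) = Add(49113, Mul(-1, Add(Mul(-9604, Pow(Mul(256, 210), -1)), Rational(-231514, 69071)))) = Add(49113, Mul(-1, Add(Mul(-9604, Pow(53760, -1)), Rational(-231514, 69071)))) = Add(49113, Mul(-1, Add(Mul(-9604, Rational(1, 53760)), Rational(-231514, 69071)))) = Add(49113, Mul(-1, Add(Rational(-343, 1920), Rational(-231514, 69071)))) = Add(49113, Mul(-1, Rational(-468198233, 132616320))) = Add(49113, Rational(468198233, 132616320)) = Rational(6513653522393, 132616320)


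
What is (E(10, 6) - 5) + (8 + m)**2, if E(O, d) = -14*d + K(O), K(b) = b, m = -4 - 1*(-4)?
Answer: -15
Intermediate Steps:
m = 0 (m = -4 + 4 = 0)
E(O, d) = O - 14*d (E(O, d) = -14*d + O = O - 14*d)
(E(10, 6) - 5) + (8 + m)**2 = ((10 - 14*6) - 5) + (8 + 0)**2 = ((10 - 84) - 5) + 8**2 = (-74 - 5) + 64 = -79 + 64 = -15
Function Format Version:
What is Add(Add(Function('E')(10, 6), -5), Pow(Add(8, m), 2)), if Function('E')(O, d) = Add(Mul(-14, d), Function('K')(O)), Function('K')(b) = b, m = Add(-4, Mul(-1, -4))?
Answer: -15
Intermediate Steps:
m = 0 (m = Add(-4, 4) = 0)
Function('E')(O, d) = Add(O, Mul(-14, d)) (Function('E')(O, d) = Add(Mul(-14, d), O) = Add(O, Mul(-14, d)))
Add(Add(Function('E')(10, 6), -5), Pow(Add(8, m), 2)) = Add(Add(Add(10, Mul(-14, 6)), -5), Pow(Add(8, 0), 2)) = Add(Add(Add(10, -84), -5), Pow(8, 2)) = Add(Add(-74, -5), 64) = Add(-79, 64) = -15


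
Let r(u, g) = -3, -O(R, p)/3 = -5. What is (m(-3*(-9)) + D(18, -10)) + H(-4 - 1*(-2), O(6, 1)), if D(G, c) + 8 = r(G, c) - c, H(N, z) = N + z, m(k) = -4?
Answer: 8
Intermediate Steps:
O(R, p) = 15 (O(R, p) = -3*(-5) = 15)
D(G, c) = -11 - c (D(G, c) = -8 + (-3 - c) = -11 - c)
(m(-3*(-9)) + D(18, -10)) + H(-4 - 1*(-2), O(6, 1)) = (-4 + (-11 - 1*(-10))) + ((-4 - 1*(-2)) + 15) = (-4 + (-11 + 10)) + ((-4 + 2) + 15) = (-4 - 1) + (-2 + 15) = -5 + 13 = 8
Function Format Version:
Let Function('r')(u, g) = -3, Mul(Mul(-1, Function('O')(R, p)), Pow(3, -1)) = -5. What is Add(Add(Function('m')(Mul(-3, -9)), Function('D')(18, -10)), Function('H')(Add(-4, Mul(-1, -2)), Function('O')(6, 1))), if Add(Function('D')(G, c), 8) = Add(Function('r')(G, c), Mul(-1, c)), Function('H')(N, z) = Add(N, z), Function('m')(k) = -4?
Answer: 8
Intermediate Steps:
Function('O')(R, p) = 15 (Function('O')(R, p) = Mul(-3, -5) = 15)
Function('D')(G, c) = Add(-11, Mul(-1, c)) (Function('D')(G, c) = Add(-8, Add(-3, Mul(-1, c))) = Add(-11, Mul(-1, c)))
Add(Add(Function('m')(Mul(-3, -9)), Function('D')(18, -10)), Function('H')(Add(-4, Mul(-1, -2)), Function('O')(6, 1))) = Add(Add(-4, Add(-11, Mul(-1, -10))), Add(Add(-4, Mul(-1, -2)), 15)) = Add(Add(-4, Add(-11, 10)), Add(Add(-4, 2), 15)) = Add(Add(-4, -1), Add(-2, 15)) = Add(-5, 13) = 8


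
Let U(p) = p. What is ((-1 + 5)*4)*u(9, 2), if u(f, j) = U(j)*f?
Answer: 288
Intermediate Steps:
u(f, j) = f*j (u(f, j) = j*f = f*j)
((-1 + 5)*4)*u(9, 2) = ((-1 + 5)*4)*(9*2) = (4*4)*18 = 16*18 = 288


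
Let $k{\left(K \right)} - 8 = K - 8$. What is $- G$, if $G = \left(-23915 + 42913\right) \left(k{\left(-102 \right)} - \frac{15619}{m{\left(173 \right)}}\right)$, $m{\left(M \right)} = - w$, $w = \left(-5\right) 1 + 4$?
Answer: $298667558$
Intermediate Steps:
$w = -1$ ($w = -5 + 4 = -1$)
$k{\left(K \right)} = K$ ($k{\left(K \right)} = 8 + \left(K - 8\right) = 8 + \left(-8 + K\right) = K$)
$m{\left(M \right)} = 1$ ($m{\left(M \right)} = \left(-1\right) \left(-1\right) = 1$)
$G = -298667558$ ($G = \left(-23915 + 42913\right) \left(-102 - \frac{15619}{1}\right) = 18998 \left(-102 - 15619\right) = 18998 \left(-15721\right) = -298667558$)
$- G = \left(-1\right) \left(-298667558\right) = 298667558$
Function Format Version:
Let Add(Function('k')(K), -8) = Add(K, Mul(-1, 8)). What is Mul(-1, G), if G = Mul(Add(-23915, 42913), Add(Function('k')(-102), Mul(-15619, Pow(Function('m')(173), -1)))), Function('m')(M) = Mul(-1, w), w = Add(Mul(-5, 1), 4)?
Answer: 298667558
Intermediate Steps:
w = -1 (w = Add(-5, 4) = -1)
Function('k')(K) = K (Function('k')(K) = Add(8, Add(K, Mul(-1, 8))) = Add(8, Add(K, -8)) = Add(8, Add(-8, K)) = K)
Function('m')(M) = 1 (Function('m')(M) = Mul(-1, -1) = 1)
G = -298667558 (G = Mul(Add(-23915, 42913), Add(-102, Mul(-15619, Pow(1, -1)))) = Mul(18998, Add(-102, Mul(-15619, 1))) = Mul(18998, Add(-102, -15619)) = Mul(18998, -15721) = -298667558)
Mul(-1, G) = Mul(-1, -298667558) = 298667558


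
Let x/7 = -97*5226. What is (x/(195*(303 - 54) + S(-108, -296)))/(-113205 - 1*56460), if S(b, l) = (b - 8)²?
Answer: 1182818/3507032105 ≈ 0.00033727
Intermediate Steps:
S(b, l) = (-8 + b)²
x = -3548454 (x = 7*(-97*5226) = 7*(-506922) = -3548454)
(x/(195*(303 - 54) + S(-108, -296)))/(-113205 - 1*56460) = (-3548454/(195*(303 - 54) + (-8 - 108)²))/(-113205 - 1*56460) = (-3548454/(195*249 + (-116)²))/(-113205 - 56460) = -3548454/(48555 + 13456)/(-169665) = -3548454/62011*(-1/169665) = 1182818/3507032105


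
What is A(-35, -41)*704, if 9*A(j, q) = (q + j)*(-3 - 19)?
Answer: 1177088/9 ≈ 1.3079e+5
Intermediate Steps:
A(j, q) = -22*j/9 - 22*q/9 (A(j, q) = ((q + j)*(-3 - 19))/9 = ((j + q)*(-22))/9 = (-22*j - 22*q)/9 = -22*j/9 - 22*q/9)
A(-35, -41)*704 = (-22/9*(-35) - 22/9*(-41))*704 = (770/9 + 902/9)*704 = (1672/9)*704 = 1177088/9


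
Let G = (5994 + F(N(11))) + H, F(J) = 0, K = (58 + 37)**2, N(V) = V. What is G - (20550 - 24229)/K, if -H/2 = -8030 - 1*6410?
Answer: 314741529/9025 ≈ 34874.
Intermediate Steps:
K = 9025 (K = 95**2 = 9025)
H = 28880 (H = -2*(-8030 - 1*6410) = -2*(-8030 - 6410) = -2*(-14440) = 28880)
G = 34874 (G = (5994 + 0) + 28880 = 5994 + 28880 = 34874)
G - (20550 - 24229)/K = 34874 - (20550 - 24229)/9025 = 34874 - (-3679)/9025 = 34874 - 1*(-3679/9025) = 34874 + 3679/9025 = 314741529/9025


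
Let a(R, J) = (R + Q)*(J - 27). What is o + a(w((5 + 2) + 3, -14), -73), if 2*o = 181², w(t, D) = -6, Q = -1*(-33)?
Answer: 27361/2 ≈ 13681.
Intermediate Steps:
Q = 33
a(R, J) = (-27 + J)*(33 + R) (a(R, J) = (R + 33)*(J - 27) = (33 + R)*(-27 + J) = (-27 + J)*(33 + R))
o = 32761/2 (o = (½)*181² = (½)*32761 = 32761/2 ≈ 16381.)
o + a(w((5 + 2) + 3, -14), -73) = 32761/2 + (-891 - 27*(-6) + 33*(-73) - 73*(-6)) = 32761/2 + (-891 + 162 - 2409 + 438) = 32761/2 - 2700 = 27361/2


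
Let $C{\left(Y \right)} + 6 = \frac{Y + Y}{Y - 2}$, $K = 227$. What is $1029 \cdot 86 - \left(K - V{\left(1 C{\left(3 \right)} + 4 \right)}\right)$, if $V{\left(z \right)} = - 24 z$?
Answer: $88171$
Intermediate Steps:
$C{\left(Y \right)} = -6 + \frac{2 Y}{-2 + Y}$ ($C{\left(Y \right)} = -6 + \frac{Y + Y}{Y - 2} = -6 + \frac{2 Y}{-2 + Y}$)
$1029 \cdot 86 - \left(K - V{\left(1 C{\left(3 \right)} + 4 \right)}\right) = 1029 \cdot 86 - \left(227 + 24 \left(1 \frac{4 \left(3 - 3\right)}{-2 + 3} + 4\right)\right) = 88494 - \left(227 + 24 \left(1 \frac{4 \left(3 - 3\right)}{1} + 4\right)\right) = 88494 - \left(227 + 24 \left(1 \cdot 4 \cdot 1 \cdot 0 + 4\right)\right) = 88494 - \left(227 + 24 \left(1 \cdot 0 + 4\right)\right) = 88494 - \left(227 + 24 \left(0 + 4\right)\right) = 88494 - 323 = 88171$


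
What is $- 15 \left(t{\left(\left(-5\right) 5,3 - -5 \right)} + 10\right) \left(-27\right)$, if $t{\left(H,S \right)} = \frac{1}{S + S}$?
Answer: $\frac{65205}{16} \approx 4075.3$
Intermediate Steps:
$t{\left(H,S \right)} = \frac{1}{2 S}$
$- 15 \left(t{\left(\left(-5\right) 5,3 - -5 \right)} + 10\right) \left(-27\right) = - 15 \left(\frac{1}{2 \left(3 - -5\right)} + 10\right) \left(-27\right) = - 15 \left(\frac{1}{2 \left(3 + 5\right)} + 10\right) \left(-27\right) = - 15 \left(\frac{1}{2 \cdot 8} + 10\right) \left(-27\right) = - 15 \left(\frac{1}{2} \cdot \frac{1}{8} + 10\right) \left(-27\right) = - 15 \left(\frac{1}{16} + 10\right) \left(-27\right) = \left(-15\right) \frac{161}{16} \left(-27\right) = \left(- \frac{2415}{16}\right) \left(-27\right) = \frac{65205}{16}$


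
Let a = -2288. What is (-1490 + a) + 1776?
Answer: -2002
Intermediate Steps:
(-1490 + a) + 1776 = (-1490 - 2288) + 1776 = -3778 + 1776 = -2002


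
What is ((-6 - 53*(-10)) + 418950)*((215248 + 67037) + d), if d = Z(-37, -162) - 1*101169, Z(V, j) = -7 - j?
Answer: 76038471454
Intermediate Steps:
d = -101014 (d = (-7 - 1*(-162)) - 1*101169 = (-7 + 162) - 101169 = 155 - 101169 = -101014)
((-6 - 53*(-10)) + 418950)*((215248 + 67037) + d) = ((-6 - 53*(-10)) + 418950)*((215248 + 67037) - 101014) = ((-6 + 530) + 418950)*(282285 - 101014) = (524 + 418950)*181271 = 419474*181271 = 76038471454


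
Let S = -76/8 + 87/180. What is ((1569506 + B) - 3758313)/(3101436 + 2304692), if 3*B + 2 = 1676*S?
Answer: -6170189/15204735 ≈ -0.40581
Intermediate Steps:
S = -541/60 (S = -76*⅛ + 87*(1/180) = -19/2 + 29/60 = -541/60 ≈ -9.0167)
B = -226709/45 (B = -⅔ + (1676*(-541/60))/3 = -⅔ + (⅓)*(-226679/15) = -⅔ - 226679/45 = -226709/45 ≈ -5038.0)
((1569506 + B) - 3758313)/(3101436 + 2304692) = ((1569506 - 226709/45) - 3758313)/(3101436 + 2304692) = (70401061/45 - 3758313)/5406128 = -98723024/45*1/5406128 = -6170189/15204735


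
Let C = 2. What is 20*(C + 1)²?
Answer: 180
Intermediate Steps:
20*(C + 1)² = 20*(2 + 1)² = 20*3² = 20*9 = 180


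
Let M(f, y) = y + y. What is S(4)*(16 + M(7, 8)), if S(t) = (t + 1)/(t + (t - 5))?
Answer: 160/3 ≈ 53.333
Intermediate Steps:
M(f, y) = 2*y
S(t) = (1 + t)/(-5 + 2*t) (S(t) = (1 + t)/(t + (-5 + t)) = (1 + t)/(-5 + 2*t))
S(4)*(16 + M(7, 8)) = ((1 + 4)/(-5 + 2*4))*(16 + 2*8) = (5/(-5 + 8))*(16 + 16) = (5/3)*32 = 160/3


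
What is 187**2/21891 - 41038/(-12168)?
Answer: 220644275/44394948 ≈ 4.9700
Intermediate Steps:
187**2/21891 - 41038/(-12168) = 34969*(1/21891) - 41038*(-1/12168) = 34969/21891 + 20519/6084 = 220644275/44394948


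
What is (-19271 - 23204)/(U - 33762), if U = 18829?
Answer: 42475/14933 ≈ 2.8444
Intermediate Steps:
(-19271 - 23204)/(U - 33762) = (-19271 - 23204)/(18829 - 33762) = -42475/(-14933) = -42475*(-1/14933) = 42475/14933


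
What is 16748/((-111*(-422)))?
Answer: 8374/23421 ≈ 0.35754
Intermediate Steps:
16748/((-111*(-422))) = 16748/46842 = 16748*(1/46842) = 8374/23421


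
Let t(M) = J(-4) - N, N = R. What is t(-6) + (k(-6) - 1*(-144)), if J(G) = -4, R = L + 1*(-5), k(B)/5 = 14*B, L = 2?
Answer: -277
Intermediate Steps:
k(B) = 70*B (k(B) = 5*(14*B) = 70*B)
R = -3 (R = 2 + 1*(-5) = 2 - 5 = -3)
N = -3
t(M) = -1 (t(M) = -4 - 1*(-3) = -4 + 3 = -1)
t(-6) + (k(-6) - 1*(-144)) = -1 + (70*(-6) - 1*(-144)) = -1 + (-420 + 144) = -1 - 276 = -277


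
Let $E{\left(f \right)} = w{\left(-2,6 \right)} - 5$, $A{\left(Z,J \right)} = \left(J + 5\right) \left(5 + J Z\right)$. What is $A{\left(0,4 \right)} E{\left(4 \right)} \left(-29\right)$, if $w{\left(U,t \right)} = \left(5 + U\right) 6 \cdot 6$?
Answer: $-134415$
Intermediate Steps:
$A{\left(Z,J \right)} = \left(5 + J\right) \left(5 + J Z\right)$
$w{\left(U,t \right)} = 180 + 36 U$ ($w{\left(U,t \right)} = \left(30 + 6 U\right) 6 = 180 + 36 U$)
$E{\left(f \right)} = 103$ ($E{\left(f \right)} = \left(180 + 36 \left(-2\right)\right) - 5 = \left(180 - 72\right) - 5 = 108 - 5 = 103$)
$A{\left(0,4 \right)} E{\left(4 \right)} \left(-29\right) = \left(25 + 5 \cdot 4 + 0 \cdot 4^{2} + 5 \cdot 4 \cdot 0\right) 103 \left(-29\right) = \left(25 + 20 + 0 \cdot 16 + 0\right) 103 \left(-29\right) = \left(25 + 20 + 0 + 0\right) 103 \left(-29\right) = 45 \cdot 103 \left(-29\right) = 4635 \left(-29\right) = -134415$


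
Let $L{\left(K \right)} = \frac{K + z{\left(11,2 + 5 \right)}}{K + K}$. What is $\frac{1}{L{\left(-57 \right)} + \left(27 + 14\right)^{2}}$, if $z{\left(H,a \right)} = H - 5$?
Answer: $\frac{38}{63895} \approx 0.00059473$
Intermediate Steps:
$z{\left(H,a \right)} = -5 + H$
$L{\left(K \right)} = \frac{6 + K}{2 K}$ ($L{\left(K \right)} = \frac{K + \left(-5 + 11\right)}{K + K} = \frac{K + 6}{2 K} = \left(6 + K\right) \frac{1}{2 K} = \frac{6 + K}{2 K}$)
$\frac{1}{L{\left(-57 \right)} + \left(27 + 14\right)^{2}} = \frac{1}{\frac{6 - 57}{2 \left(-57\right)} + \left(27 + 14\right)^{2}} = \frac{1}{\frac{1}{2} \left(- \frac{1}{57}\right) \left(-51\right) + 41^{2}} = \frac{1}{\frac{17}{38} + 1681} = \frac{1}{\frac{63895}{38}} = \frac{38}{63895}$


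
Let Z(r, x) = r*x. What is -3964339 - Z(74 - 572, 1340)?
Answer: -3297019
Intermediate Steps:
-3964339 - Z(74 - 572, 1340) = -3964339 - (74 - 572)*1340 = -3964339 - (-498)*1340 = -3964339 - 1*(-667320) = -3964339 + 667320 = -3297019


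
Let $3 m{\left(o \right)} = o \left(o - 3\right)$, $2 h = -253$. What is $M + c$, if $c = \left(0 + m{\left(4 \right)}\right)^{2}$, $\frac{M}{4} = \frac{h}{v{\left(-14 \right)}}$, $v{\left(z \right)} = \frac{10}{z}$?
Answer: $\frac{31958}{45} \approx 710.18$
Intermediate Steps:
$h = - \frac{253}{2}$ ($h = \frac{1}{2} \left(-253\right) = - \frac{253}{2} \approx -126.5$)
$m{\left(o \right)} = \frac{o \left(-3 + o\right)}{3}$ ($m{\left(o \right)} = \frac{o \left(o - 3\right)}{3} = \frac{o \left(-3 + o\right)}{3}$)
$M = \frac{3542}{5}$ ($M = 4 \left(- \frac{253}{2 \frac{10}{-14}}\right) = 4 \left(- \frac{253}{2 \cdot 10 \left(- \frac{1}{14}\right)}\right) = 4 \left(- \frac{253}{2 \left(- \frac{5}{7}\right)}\right) = 4 \left(\left(- \frac{253}{2}\right) \left(- \frac{7}{5}\right)\right) = 4 \cdot \frac{1771}{10} = \frac{3542}{5} \approx 708.4$)
$c = \frac{16}{9}$ ($c = \left(0 + \frac{1}{3} \cdot 4 \left(-3 + 4\right)\right)^{2} = \left(0 + \frac{1}{3} \cdot 4 \cdot 1\right)^{2} = \left(0 + \frac{4}{3}\right)^{2} = \left(\frac{4}{3}\right)^{2} = \frac{16}{9} \approx 1.7778$)
$M + c = \frac{3542}{5} + \frac{16}{9} = \frac{31958}{45}$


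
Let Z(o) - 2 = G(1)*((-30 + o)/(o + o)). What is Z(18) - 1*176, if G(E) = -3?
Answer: -173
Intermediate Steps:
Z(o) = 2 - 3*(-30 + o)/(2*o) (Z(o) = 2 - 3*(-30 + o)/(o + o) = 2 - 3*(-30 + o)/(2*o))
Z(18) - 1*176 = (1/2)*(90 + 18)/18 - 1*176 = (1/2)*(1/18)*108 - 176 = 3 - 176 = -173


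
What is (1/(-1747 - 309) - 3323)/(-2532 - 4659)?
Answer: 759121/1642744 ≈ 0.46211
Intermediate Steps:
(1/(-1747 - 309) - 3323)/(-2532 - 4659) = (1/(-2056) - 3323)/(-7191) = (-1/2056 - 3323)*(-1/7191) = -6832089/2056*(-1/7191) = 759121/1642744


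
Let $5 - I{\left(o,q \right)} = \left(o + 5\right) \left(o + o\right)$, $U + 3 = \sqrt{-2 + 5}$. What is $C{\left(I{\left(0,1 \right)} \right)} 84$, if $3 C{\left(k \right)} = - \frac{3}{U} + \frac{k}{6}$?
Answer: $\frac{196}{3} + 14 \sqrt{3} \approx 89.582$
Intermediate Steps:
$U = -3 + \sqrt{3}$ ($U = -3 + \sqrt{-2 + 5} = -3 + \sqrt{3} \approx -1.268$)
$I{\left(o,q \right)} = 5 - 2 o \left(5 + o\right)$ ($I{\left(o,q \right)} = 5 - \left(o + 5\right) \left(o + o\right) = 5 - \left(5 + o\right) 2 o = 5 - 2 o \left(5 + o\right)$)
$C{\left(k \right)} = - \frac{1}{-3 + \sqrt{3}} + \frac{k}{18}$ ($C{\left(k \right)} = \frac{- \frac{3}{-3 + \sqrt{3}} + \frac{k}{6}}{3} = - \frac{1}{-3 + \sqrt{3}} + \frac{k}{18}$)
$C{\left(I{\left(0,1 \right)} \right)} 84 = \left(\frac{1}{2} + \frac{\sqrt{3}}{6} + \frac{5 - 0 - 2 \cdot 0^{2}}{18}\right) 84 = \left(\frac{1}{2} + \frac{\sqrt{3}}{6} + \frac{5 + 0 - 0}{18}\right) 84 = \left(\frac{1}{2} + \frac{\sqrt{3}}{6} + \frac{5 + 0 + 0}{18}\right) 84 = \left(\frac{1}{2} + \frac{\sqrt{3}}{6} + \frac{1}{18} \cdot 5\right) 84 = \left(\frac{1}{2} + \frac{\sqrt{3}}{6} + \frac{5}{18}\right) 84 = \left(\frac{7}{9} + \frac{\sqrt{3}}{6}\right) 84 = \frac{196}{3} + 14 \sqrt{3}$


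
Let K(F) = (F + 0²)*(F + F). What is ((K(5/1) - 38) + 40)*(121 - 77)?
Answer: 2288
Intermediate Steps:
K(F) = 2*F² (K(F) = (F + 0)*(2*F) = F*(2*F) = 2*F²)
((K(5/1) - 38) + 40)*(121 - 77) = ((2*(5/1)² - 38) + 40)*(121 - 77) = ((2*(5*1)² - 38) + 40)*44 = ((2*5² - 38) + 40)*44 = ((2*25 - 38) + 40)*44 = ((50 - 38) + 40)*44 = (12 + 40)*44 = 52*44 = 2288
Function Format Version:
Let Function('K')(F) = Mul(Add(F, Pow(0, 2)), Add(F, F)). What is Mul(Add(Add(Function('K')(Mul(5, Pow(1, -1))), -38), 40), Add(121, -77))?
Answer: 2288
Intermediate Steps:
Function('K')(F) = Mul(2, Pow(F, 2)) (Function('K')(F) = Mul(Add(F, 0), Mul(2, F)) = Mul(F, Mul(2, F)) = Mul(2, Pow(F, 2)))
Mul(Add(Add(Function('K')(Mul(5, Pow(1, -1))), -38), 40), Add(121, -77)) = Mul(Add(Add(Mul(2, Pow(Mul(5, Pow(1, -1)), 2)), -38), 40), Add(121, -77)) = Mul(Add(Add(Mul(2, Pow(Mul(5, 1), 2)), -38), 40), 44) = Mul(Add(Add(Mul(2, Pow(5, 2)), -38), 40), 44) = Mul(Add(Add(Mul(2, 25), -38), 40), 44) = Mul(Add(Add(50, -38), 40), 44) = Mul(Add(12, 40), 44) = Mul(52, 44) = 2288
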